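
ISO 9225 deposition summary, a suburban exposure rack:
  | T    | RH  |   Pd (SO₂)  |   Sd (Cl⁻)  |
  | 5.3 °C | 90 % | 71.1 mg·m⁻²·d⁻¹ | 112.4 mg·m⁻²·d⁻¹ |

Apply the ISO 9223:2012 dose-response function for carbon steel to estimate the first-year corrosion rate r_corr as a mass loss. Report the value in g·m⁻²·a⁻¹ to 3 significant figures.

carbon steel: temperature factor f = +0.150·(-4.7) = -0.7050
  sulphur-dioxide contribution → 48.58 μm/a
  chloride contribution → 45.92 μm/a
  ⇒ r_corr(carbon steel) = 94.5 μm/a
Convert to mass loss: 94.5 μm/a × 7.85 g/cm³ = 741.9 g·m⁻²·a⁻¹

r_corr = 742 g·m⁻²·a⁻¹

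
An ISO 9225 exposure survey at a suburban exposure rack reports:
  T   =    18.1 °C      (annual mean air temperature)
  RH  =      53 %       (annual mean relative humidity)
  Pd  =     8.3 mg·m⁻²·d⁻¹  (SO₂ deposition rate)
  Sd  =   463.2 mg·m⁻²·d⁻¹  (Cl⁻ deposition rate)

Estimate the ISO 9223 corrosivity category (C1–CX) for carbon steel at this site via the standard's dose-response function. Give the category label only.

carbon steel: T>10 °C ⇒ hinge -0.054·(18.1−10) = -0.4374
  SO₂ term: 1.77·8.3^0.52·exp(0.02·53-0.4374) = 9.915
  Cl⁻ term: 0.102·463.2^0.62·exp(0.033·53+0.04·18.1) = 54.37
  sum: 9.915 + 54.37 → r_corr = 64.29 μm/a
64.3 μm/a falls in (50, 80] for carbon steel → category C4

C4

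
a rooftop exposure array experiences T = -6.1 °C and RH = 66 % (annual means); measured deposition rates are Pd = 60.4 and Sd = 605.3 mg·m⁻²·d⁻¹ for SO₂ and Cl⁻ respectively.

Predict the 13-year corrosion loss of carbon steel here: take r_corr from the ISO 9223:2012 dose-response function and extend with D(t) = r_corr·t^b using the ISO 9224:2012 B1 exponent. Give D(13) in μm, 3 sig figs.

carbon steel: T≤10 °C ⇒ hinge +0.150·(-6.1−10) = -2.4150
  Pd branch = 1.77·Pd^0.52·e^(0.02·RH+f) = 4.995 μm/a
  Sd branch = 0.102·Sd^0.62·e^(0.033·RH+0.04·T) = 37.44 μm/a
  r_corr = 4.995 + 37.44 = 42.44 μm/a
Power-law: D(13) = r_corr · 13^0.523
  D(13) = 42.44 × 13^0.523 = 42.44 × 3.825 = 162.3 μm

D(13) = 162 μm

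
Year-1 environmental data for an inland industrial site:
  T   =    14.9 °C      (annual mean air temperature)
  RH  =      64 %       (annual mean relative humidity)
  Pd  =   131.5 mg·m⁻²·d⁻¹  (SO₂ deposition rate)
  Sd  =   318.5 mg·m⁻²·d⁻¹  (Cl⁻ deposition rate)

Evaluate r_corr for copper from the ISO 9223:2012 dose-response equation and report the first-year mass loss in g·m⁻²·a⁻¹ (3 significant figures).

copper: f(T) = -0.080·(T−10) [T>10 °C] = -0.3920
  Pd branch = 0.0053·Pd^0.26·e^(0.059·RH+f) = 0.5557 μm/a
  Sd branch = 0.01025·Sd^0.27·e^(0.036·RH+0.049·T) = 1.01 μm/a
  r_corr = 0.5557 + 1.01 = 1.566 μm/a
Convert to mass loss: 1.566 μm/a × 8.96 g/cm³ = 14.03 g·m⁻²·a⁻¹

r_corr = 14.0 g·m⁻²·a⁻¹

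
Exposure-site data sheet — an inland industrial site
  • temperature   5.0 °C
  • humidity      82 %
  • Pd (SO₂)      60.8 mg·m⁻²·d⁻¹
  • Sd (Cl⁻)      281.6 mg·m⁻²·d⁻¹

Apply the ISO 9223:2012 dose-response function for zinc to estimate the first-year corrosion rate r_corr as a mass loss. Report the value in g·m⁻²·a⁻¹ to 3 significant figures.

r_corr = 29.3 g·m⁻²·a⁻¹

zinc: f(T) = +0.038·(T−10) [T≤10 °C] = -0.1900
  sulphur-dioxide contribution → 2.826 μm/a
  chloride contribution → 1.285 μm/a
  ⇒ r_corr(zinc) = 4.111 μm/a
Convert to mass loss: 4.111 μm/a × 7.14 g/cm³ = 29.35 g·m⁻²·a⁻¹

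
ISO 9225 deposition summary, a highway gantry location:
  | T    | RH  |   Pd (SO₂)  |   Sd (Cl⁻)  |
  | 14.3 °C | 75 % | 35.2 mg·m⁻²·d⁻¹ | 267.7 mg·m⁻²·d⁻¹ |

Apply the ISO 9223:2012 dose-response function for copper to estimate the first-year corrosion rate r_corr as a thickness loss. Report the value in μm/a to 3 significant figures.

r_corr = 2.18 μm/a

copper: f(T) = -0.080·(T−10) [T>10 °C] = -0.3440
  sulphur-dioxide contribution → 0.792 μm/a
  chloride contribution → 1.39 μm/a
  total first-year rate 2.182 μm/a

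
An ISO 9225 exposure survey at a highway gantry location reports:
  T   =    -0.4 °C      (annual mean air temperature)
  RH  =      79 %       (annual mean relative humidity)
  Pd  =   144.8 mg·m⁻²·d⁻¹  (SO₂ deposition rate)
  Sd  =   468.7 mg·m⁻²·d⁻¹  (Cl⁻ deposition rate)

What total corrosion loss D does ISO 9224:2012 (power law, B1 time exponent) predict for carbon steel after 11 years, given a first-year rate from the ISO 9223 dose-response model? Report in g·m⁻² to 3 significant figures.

D(11) = 2.36e+03 g·m⁻²

carbon steel: temperature factor f = +0.150·(-10.4) = -1.5600
  Pd branch = 1.77·Pd^0.52·e^(0.02·RH+f) = 24 μm/a
  Cl⁻ term: 0.102·468.7^0.62·exp(0.033·79+0.04·-0.4) = 61.63
  r_corr = 24 + 61.63 = 85.64 μm/a
Power-law: D(11) = r_corr · 11^0.523
  D(11) = 85.64 × 11^0.523 = 85.64 × 3.505 = 300.1 μm
  Mass loss = 300.1 μm × 7.85 g/cm³ = 2356 g·m⁻²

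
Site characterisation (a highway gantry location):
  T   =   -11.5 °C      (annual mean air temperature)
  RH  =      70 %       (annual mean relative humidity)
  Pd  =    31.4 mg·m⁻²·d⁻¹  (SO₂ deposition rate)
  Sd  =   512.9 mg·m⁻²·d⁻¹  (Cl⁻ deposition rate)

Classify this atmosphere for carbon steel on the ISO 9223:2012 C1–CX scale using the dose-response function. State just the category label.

carbon steel: T≤10 °C ⇒ hinge +0.150·(-11.5−10) = -3.2250
  SO₂ term: 1.77·31.4^0.52·exp(0.02·70-3.2250) = 1.713
  Cl⁻ term: 0.102·512.9^0.62·exp(0.033·70+0.04·-11.5) = 31.06
  r_corr = 1.713 + 31.06 = 32.78 μm/a
ISO 9223 Table 2 (carbon steel): 25 < 32.8 ≤ 50 μm/a ⇒ C3

C3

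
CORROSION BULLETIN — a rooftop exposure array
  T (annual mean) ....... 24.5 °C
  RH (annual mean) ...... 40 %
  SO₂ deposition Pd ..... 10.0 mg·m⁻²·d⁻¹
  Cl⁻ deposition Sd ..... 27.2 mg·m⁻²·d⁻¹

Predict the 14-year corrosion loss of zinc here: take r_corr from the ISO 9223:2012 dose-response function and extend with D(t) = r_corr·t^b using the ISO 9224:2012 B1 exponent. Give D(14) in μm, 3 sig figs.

D(14) = 11.5 μm

zinc: temperature factor f = -0.071·(14.5) = -1.0295
  sulphur-dioxide contribution → 0.07991 μm/a
  chloride contribution → 1.271 μm/a
  total first-year rate 1.351 μm/a
Long-term exponent b (ISO 9224 Table 2, B1) = 0.813
  D(14) = 1.351 × 14^0.813 = 1.351 × 8.547 = 11.55 μm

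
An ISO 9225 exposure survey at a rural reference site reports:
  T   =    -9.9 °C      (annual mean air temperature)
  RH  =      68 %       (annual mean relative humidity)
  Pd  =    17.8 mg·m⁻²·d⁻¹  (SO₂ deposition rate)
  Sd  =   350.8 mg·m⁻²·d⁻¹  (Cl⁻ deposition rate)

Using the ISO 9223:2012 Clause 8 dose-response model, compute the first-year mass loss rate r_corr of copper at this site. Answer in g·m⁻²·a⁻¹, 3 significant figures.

r_corr = 3.63 g·m⁻²·a⁻¹

copper: f(T) = +0.126·(T−10) [T≤10 °C] = -2.5074
  Pd branch = 0.0053·Pd^0.26·e^(0.059·RH+f) = 0.05045 μm/a
  Sd branch = 0.01025·Sd^0.27·e^(0.036·RH+0.049·T) = 0.3551 μm/a
  sum: 0.05045 + 0.3551 → r_corr = 0.4056 μm/a
Convert to mass loss: 0.4056 μm/a × 8.96 g/cm³ = 3.634 g·m⁻²·a⁻¹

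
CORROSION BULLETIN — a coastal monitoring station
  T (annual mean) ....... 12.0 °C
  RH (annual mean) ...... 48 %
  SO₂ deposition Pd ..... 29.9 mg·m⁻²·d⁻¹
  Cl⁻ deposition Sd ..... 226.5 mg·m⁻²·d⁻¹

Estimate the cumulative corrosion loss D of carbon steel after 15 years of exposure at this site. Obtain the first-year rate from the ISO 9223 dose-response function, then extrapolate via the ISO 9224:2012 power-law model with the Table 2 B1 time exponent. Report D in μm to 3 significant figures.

carbon steel: f(T) = -0.054·(T−10) [T>10 °C] = -0.1080
  Pd branch = 1.77·Pd^0.52·e^(0.02·RH+f) = 24.29 μm/a
  Cl⁻ term: 0.102·226.5^0.62·exp(0.033·48+0.04·12.0) = 23.18
  r_corr = 24.29 + 23.18 = 47.47 μm/a
Long-term exponent b (ISO 9224 Table 2, B1) = 0.523
  D(15) = 47.47 × 15^0.523 = 47.47 × 4.122 = 195.6 μm

D(15) = 196 μm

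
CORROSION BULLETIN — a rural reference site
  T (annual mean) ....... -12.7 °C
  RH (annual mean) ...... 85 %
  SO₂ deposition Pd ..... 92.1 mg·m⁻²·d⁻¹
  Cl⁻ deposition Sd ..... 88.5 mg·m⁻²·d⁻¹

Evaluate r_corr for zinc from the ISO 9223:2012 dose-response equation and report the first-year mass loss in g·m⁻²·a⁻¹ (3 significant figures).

zinc: temperature factor f = +0.038·(-22.7) = -0.8626
  Pd branch = 0.0129·Pd^0.44·e^(0.046·RH+f) = 1.988 μm/a
  Cl⁻ term: 0.0175·88.5^0.57·exp(0.008·85+0.085·-12.7) = 0.1511
  r_corr = 1.988 + 0.1511 = 2.139 μm/a
Convert to mass loss: 2.139 μm/a × 7.14 g/cm³ = 15.27 g·m⁻²·a⁻¹

r_corr = 15.3 g·m⁻²·a⁻¹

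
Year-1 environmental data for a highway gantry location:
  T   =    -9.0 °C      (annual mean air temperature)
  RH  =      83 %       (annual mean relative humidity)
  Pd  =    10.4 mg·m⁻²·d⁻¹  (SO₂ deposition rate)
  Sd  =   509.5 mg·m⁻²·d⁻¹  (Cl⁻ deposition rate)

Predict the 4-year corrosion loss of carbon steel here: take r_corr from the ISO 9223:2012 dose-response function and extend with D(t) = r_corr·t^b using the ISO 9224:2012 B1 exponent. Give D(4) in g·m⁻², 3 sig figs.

carbon steel: temperature factor f = +0.150·(-19.0) = -2.8500
  SO₂ term: 1.77·10.4^0.52·exp(0.02·83-2.8500) = 1.82
  Sd branch = 0.102·Sd^0.62·e^(0.033·RH+0.04·T) = 52.51 μm/a
  sum: 1.82 + 52.51 → r_corr = 54.33 μm/a
ISO 9224: D(t) = r_corr · t^b with b = 0.523 (carbon steel, B1)
  D(4) = 54.33 × 4^0.523 = 54.33 × 2.065 = 112.2 μm
  Mass loss = 112.2 μm × 7.85 g/cm³ = 880.6 g·m⁻²

D(4) = 881 g·m⁻²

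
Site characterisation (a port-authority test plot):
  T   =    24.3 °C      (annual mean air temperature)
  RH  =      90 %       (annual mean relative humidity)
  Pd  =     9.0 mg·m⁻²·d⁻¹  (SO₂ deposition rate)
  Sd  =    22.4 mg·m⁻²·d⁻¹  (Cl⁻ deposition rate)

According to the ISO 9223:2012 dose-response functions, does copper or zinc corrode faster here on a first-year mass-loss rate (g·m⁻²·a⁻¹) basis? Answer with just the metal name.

copper: temperature factor f = -0.080·(14.3) = -1.1440
  sulphur-dioxide contribution → 0.6049 μm/a
  chloride contribution → 1.993 μm/a
  total first-year rate 2.598 μm/a
  mass loss = 2.598 μm/a × 8.96 g/cm³ = 23.28 g·m⁻²·a⁻¹
zinc: T>10 °C ⇒ hinge -0.071·(24.3−10) = -1.0153
  sulphur-dioxide contribution → 0.7718 μm/a
  chloride contribution → 1.669 μm/a
  ⇒ r_corr(zinc) = 2.441 μm/a
  mass loss = 2.441 μm/a × 7.14 g/cm³ = 17.43 g·m⁻²·a⁻¹
Ordering by g·m⁻²·a⁻¹: copper (23.3) > zinc (17.4)

copper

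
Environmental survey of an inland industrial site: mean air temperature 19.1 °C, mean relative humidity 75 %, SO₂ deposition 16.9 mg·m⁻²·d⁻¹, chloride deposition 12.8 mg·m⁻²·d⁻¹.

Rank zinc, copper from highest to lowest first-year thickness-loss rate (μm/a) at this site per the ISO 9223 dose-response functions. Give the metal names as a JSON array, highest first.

["zinc", "copper"]

zinc: f(T) = -0.071·(T−10) [T>10 °C] = -0.6461
  sulphur-dioxide contribution → 0.7389 μm/a
  chloride contribution → 0.6915 μm/a
  ⇒ r_corr(zinc) = 1.43 μm/a
copper: T>10 °C ⇒ hinge -0.080·(19.1−10) = -0.7280
  sulphur-dioxide contribution → 0.4458 μm/a
  chloride contribution → 0.774 μm/a
  ⇒ r_corr(copper) = 1.22 μm/a
Ordering by μm/a: zinc (1.43) > copper (1.22)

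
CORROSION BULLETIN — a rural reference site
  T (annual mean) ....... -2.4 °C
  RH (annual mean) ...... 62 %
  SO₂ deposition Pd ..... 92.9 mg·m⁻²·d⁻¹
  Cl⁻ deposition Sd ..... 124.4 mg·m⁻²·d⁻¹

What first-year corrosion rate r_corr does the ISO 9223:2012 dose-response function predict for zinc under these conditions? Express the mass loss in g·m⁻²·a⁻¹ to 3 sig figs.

zinc: T≤10 °C ⇒ hinge +0.038·(-2.4−10) = -0.4712
  sulphur-dioxide contribution → 1.024 μm/a
  chloride contribution → 0.3664 μm/a
  ⇒ r_corr(zinc) = 1.391 μm/a
Convert to mass loss: 1.391 μm/a × 7.14 g/cm³ = 9.93 g·m⁻²·a⁻¹

r_corr = 9.93 g·m⁻²·a⁻¹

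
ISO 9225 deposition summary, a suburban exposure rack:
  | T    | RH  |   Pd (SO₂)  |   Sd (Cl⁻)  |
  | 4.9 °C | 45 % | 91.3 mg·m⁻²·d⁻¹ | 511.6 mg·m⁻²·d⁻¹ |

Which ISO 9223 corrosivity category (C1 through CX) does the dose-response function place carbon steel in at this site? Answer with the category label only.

carbon steel: f(T) = +0.150·(T−10) [T≤10 °C] = -0.7650
  SO₂ term: 1.77·91.3^0.52·exp(0.02·45-0.7650) = 21.19
  Cl⁻ term: 0.102·511.6^0.62·exp(0.033·45+0.04·4.9) = 26.19
  sum: 21.19 + 26.19 → r_corr = 47.38 μm/a
ISO 9223 Table 2 (carbon steel): 25 < 47.4 ≤ 50 μm/a ⇒ C3

C3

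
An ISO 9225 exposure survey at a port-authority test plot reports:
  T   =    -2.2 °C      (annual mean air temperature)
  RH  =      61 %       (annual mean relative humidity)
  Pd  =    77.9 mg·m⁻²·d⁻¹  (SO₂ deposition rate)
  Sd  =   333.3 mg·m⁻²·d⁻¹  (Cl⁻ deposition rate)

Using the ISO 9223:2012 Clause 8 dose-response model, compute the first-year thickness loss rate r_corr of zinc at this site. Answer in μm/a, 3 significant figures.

zinc: f(T) = +0.038·(T−10) [T≤10 °C] = -0.4636
  Pd branch = 0.0129·Pd^0.44·e^(0.046·RH+f) = 0.9123 μm/a
  Sd branch = 0.0175·Sd^0.57·e^(0.008·RH+0.085·T) = 0.6483 μm/a
  sum: 0.9123 + 0.6483 → r_corr = 1.561 μm/a

r_corr = 1.56 μm/a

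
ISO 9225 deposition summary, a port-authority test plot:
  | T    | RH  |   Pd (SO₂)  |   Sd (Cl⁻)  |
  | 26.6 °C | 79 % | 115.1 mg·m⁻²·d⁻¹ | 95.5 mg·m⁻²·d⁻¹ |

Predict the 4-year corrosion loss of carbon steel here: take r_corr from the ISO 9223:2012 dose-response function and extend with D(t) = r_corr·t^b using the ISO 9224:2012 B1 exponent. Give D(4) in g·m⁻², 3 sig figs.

carbon steel: temperature factor f = -0.054·(16.6) = -0.8964
  SO₂ term: 1.77·115.1^0.52·exp(0.02·79-0.8964) = 41.36
  Sd branch = 0.102·Sd^0.62·e^(0.033·RH+0.04·T) = 67.69 μm/a
  r_corr = 41.36 + 67.69 = 109 μm/a
Long-term exponent b (ISO 9224 Table 2, B1) = 0.523
  D(4) = 109 × 4^0.523 = 109 × 2.065 = 225.2 μm
  Mass loss = 225.2 μm × 7.85 g/cm³ = 1768 g·m⁻²

D(4) = 1.77e+03 g·m⁻²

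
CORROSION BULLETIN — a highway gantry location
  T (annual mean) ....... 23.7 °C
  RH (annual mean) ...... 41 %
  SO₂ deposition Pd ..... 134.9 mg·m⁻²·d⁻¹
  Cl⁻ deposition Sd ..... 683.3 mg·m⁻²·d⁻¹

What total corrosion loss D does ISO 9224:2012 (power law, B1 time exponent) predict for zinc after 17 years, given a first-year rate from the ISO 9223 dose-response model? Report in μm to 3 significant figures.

zinc: temperature factor f = -0.071·(13.7) = -0.9727
  sulphur-dioxide contribution → 0.2783 μm/a
  chloride contribution → 7.518 μm/a
  ⇒ r_corr(zinc) = 7.796 μm/a
Power-law: D(17) = r_corr · 17^0.813
  D(17) = 7.796 × 17^0.813 = 7.796 × 10.01 = 78.03 μm

D(17) = 78.0 μm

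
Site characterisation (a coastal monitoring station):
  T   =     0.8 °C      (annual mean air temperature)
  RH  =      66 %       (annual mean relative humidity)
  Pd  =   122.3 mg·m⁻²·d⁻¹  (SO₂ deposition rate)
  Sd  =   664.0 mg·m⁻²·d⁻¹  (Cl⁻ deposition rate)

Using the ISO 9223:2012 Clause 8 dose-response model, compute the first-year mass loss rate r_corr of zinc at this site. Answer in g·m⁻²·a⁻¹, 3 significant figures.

zinc: temperature factor f = +0.038·(-9.2) = -0.3496
  SO₂ term: 0.0129·122.3^0.44·exp(0.046·66-0.3496) = 1.569
  Cl⁻ term: 0.0175·664.0^0.57·exp(0.008·66+0.085·0.8) = 1.29
  sum: 1.569 + 1.29 → r_corr = 2.859 μm/a
Convert to mass loss: 2.859 μm/a × 7.14 g/cm³ = 20.41 g·m⁻²·a⁻¹

r_corr = 20.4 g·m⁻²·a⁻¹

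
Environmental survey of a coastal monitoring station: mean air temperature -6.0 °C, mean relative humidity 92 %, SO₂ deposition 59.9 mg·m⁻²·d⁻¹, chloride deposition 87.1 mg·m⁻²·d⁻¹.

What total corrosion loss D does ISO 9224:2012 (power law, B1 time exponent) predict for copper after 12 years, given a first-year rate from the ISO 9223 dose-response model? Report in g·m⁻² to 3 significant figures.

copper: f(T) = +0.126·(T−10) [T≤10 °C] = -2.0160
  SO₂ term: 0.0053·59.9^0.26·exp(0.059·92-2.0160) = 0.4658
  Cl⁻ term: 0.01025·87.1^0.27·exp(0.036·92+0.049·-6.0) = 0.7002
  r_corr = 0.4658 + 0.7002 = 1.166 μm/a
ISO 9224: D(t) = r_corr · t^b with b = 0.667 (copper, B1)
  D(12) = 1.166 × 12^0.667 = 1.166 × 5.246 = 6.117 μm
  Mass loss = 6.117 μm × 8.96 g/cm³ = 54.81 g·m⁻²

D(12) = 54.8 g·m⁻²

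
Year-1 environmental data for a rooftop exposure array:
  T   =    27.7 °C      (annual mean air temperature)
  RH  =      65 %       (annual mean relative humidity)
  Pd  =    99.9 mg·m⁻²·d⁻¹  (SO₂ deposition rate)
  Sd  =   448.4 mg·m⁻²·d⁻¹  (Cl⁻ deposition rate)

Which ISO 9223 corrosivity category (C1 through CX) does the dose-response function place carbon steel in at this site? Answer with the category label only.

carbon steel: f(T) = -0.054·(T−10) [T>10 °C] = -0.9558
  sulphur-dioxide contribution → 27.37 μm/a
  chloride contribution → 116.2 μm/a
  total first-year rate 143.6 μm/a
144 μm/a falls in (80, 200] for carbon steel → category C5

C5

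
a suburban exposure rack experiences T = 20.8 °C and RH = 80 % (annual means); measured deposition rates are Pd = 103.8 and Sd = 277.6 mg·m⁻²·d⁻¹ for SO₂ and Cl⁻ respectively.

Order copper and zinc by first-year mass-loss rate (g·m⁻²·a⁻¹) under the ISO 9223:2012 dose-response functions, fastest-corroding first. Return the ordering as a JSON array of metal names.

["zinc", "copper"]

copper: T>10 °C ⇒ hinge -0.080·(20.8−10) = -0.8640
  Pd branch = 0.0053·Pd^0.26·e^(0.059·RH+f) = 0.8378 μm/a
  Cl⁻ term: 0.01025·277.6^0.27·exp(0.036·80+0.049·20.8) = 2.311
  r_corr = 0.8378 + 2.311 = 3.149 μm/a
  mass loss = 3.149 μm/a × 8.96 g/cm³ = 28.22 g·m⁻²·a⁻¹
zinc: f(T) = -0.071·(T−10) [T>10 °C] = -0.7668
  Pd branch = 0.0129·Pd^0.44·e^(0.046·RH+f) = 1.832 μm/a
  Sd branch = 0.0175·Sd^0.57·e^(0.008·RH+0.085·T) = 4.804 μm/a
  r_corr = 1.832 + 4.804 = 6.636 μm/a
  mass loss = 6.636 μm/a × 7.14 g/cm³ = 47.38 g·m⁻²·a⁻¹
Ordering by g·m⁻²·a⁻¹: zinc (47.4) > copper (28.2)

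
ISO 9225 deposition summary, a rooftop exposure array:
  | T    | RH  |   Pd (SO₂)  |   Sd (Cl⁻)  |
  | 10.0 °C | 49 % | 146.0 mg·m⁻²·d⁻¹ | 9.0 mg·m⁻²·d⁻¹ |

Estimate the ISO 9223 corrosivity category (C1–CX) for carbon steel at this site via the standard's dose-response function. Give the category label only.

C4

carbon steel: temperature factor f = +0.150·(0.0) = +0.0000
  SO₂ term: 1.77·146.0^0.52·exp(0.02·49+0.0000) = 62.96
  Cl⁻ term: 0.102·9.0^0.62·exp(0.033·49+0.04·10.0) = 2.994
  r_corr = 62.96 + 2.994 = 65.95 μm/a
Category bounds: 50…80 μm/a bracket r_corr ⇒ C4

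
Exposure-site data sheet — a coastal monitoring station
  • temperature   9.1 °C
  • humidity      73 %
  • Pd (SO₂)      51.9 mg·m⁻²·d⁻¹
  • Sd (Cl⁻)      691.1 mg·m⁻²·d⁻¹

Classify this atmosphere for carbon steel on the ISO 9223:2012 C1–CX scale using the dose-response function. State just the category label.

C5

carbon steel: f(T) = +0.150·(T−10) [T≤10 °C] = -0.1350
  Pd branch = 1.77·Pd^0.52·e^(0.02·RH+f) = 51.92 μm/a
  Sd branch = 0.102·Sd^0.62·e^(0.033·RH+0.04·T) = 94.06 μm/a
  r_corr = 51.92 + 94.06 = 146 μm/a
Category bounds: 80…200 μm/a bracket r_corr ⇒ C5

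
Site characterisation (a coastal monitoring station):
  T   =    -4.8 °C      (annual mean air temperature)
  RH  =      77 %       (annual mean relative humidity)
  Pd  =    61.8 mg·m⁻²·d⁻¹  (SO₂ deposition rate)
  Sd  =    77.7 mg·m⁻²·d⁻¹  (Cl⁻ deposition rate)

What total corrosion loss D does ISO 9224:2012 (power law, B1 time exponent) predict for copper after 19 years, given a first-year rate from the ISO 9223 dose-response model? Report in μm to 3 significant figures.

D(19) = 4.60 μm

copper: f(T) = +0.126·(T−10) [T≤10 °C] = -1.8648
  Pd branch = 0.0053·Pd^0.26·e^(0.059·RH+f) = 0.2255 μm/a
  Cl⁻ term: 0.01025·77.7^0.27·exp(0.036·77+0.049·-4.8) = 0.4196
  sum: 0.2255 + 0.4196 → r_corr = 0.6451 μm/a
Long-term exponent b (ISO 9224 Table 2, B1) = 0.667
  D(19) = 0.6451 × 19^0.667 = 0.6451 × 7.127 = 4.598 μm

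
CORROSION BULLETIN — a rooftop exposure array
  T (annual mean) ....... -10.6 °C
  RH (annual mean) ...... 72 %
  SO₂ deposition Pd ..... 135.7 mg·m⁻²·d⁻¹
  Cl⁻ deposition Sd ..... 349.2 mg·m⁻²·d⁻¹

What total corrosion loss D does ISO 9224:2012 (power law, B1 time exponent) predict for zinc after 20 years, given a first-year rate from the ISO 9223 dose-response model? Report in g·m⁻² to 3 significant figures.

zinc: temperature factor f = +0.038·(-20.6) = -0.7828
  Pd branch = 0.0129·Pd^0.44·e^(0.046·RH+f) = 1.404 μm/a
  Sd branch = 0.0175·Sd^0.57·e^(0.008·RH+0.085·T) = 0.356 μm/a
  r_corr = 1.404 + 0.356 = 1.76 μm/a
Long-term exponent b (ISO 9224 Table 2, B1) = 0.813
  D(20) = 1.76 × 20^0.813 = 1.76 × 11.42 = 20.1 μm
  Mass loss = 20.1 μm × 7.14 g/cm³ = 143.5 g·m⁻²

D(20) = 144 g·m⁻²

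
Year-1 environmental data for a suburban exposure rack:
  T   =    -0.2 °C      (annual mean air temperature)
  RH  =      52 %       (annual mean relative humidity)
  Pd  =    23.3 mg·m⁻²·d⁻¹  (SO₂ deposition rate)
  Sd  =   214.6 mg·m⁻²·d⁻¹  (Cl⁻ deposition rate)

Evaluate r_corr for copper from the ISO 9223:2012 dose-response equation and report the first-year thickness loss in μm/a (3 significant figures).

r_corr = 0.353 μm/a

copper: temperature factor f = +0.126·(-10.2) = -1.2852
  Pd branch = 0.0053·Pd^0.26·e^(0.059·RH+f) = 0.07146 μm/a
  Cl⁻ term: 0.01025·214.6^0.27·exp(0.036·52+0.049·-0.2) = 0.2812
  sum: 0.07146 + 0.2812 → r_corr = 0.3527 μm/a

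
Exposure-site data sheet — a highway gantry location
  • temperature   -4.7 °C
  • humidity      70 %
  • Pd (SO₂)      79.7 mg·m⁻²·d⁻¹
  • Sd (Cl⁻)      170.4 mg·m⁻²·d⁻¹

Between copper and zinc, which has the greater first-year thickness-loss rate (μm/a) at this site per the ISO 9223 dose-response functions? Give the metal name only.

zinc

copper: T≤10 °C ⇒ hinge +0.126·(-4.7−10) = -1.8522
  Pd branch = 0.0053·Pd^0.26·e^(0.059·RH+f) = 0.1614 μm/a
  Sd branch = 0.01025·Sd^0.27·e^(0.036·RH+0.049·T) = 0.4052 μm/a
  r_corr = 0.1614 + 0.4052 = 0.5666 μm/a
zinc: f(T) = +0.038·(T−10) [T≤10 °C] = -0.5586
  Pd branch = 0.0129·Pd^0.44·e^(0.046·RH+f) = 1.268 μm/a
  Cl⁻ term: 0.0175·170.4^0.57·exp(0.008·70+0.085·-4.7) = 0.3843
  r_corr = 1.268 + 0.3843 = 1.652 μm/a
Ordering by μm/a: zinc (1.65) > copper (0.567)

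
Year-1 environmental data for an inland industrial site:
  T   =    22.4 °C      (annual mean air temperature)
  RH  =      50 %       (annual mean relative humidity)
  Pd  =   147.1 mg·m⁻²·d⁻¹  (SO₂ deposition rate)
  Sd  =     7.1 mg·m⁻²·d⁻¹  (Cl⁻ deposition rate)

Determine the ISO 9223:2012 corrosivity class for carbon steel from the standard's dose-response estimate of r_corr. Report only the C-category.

carbon steel: f(T) = -0.054·(T−10) [T>10 °C] = -0.6696
  Pd branch = 1.77·Pd^0.52·e^(0.02·RH+f) = 33.01 μm/a
  Cl⁻ term: 0.102·7.1^0.62·exp(0.033·50+0.04·22.4) = 4.386
  sum: 33.01 + 4.386 → r_corr = 37.39 μm/a
ISO 9223 Table 2 (carbon steel): 25 < 37.4 ≤ 50 μm/a ⇒ C3

C3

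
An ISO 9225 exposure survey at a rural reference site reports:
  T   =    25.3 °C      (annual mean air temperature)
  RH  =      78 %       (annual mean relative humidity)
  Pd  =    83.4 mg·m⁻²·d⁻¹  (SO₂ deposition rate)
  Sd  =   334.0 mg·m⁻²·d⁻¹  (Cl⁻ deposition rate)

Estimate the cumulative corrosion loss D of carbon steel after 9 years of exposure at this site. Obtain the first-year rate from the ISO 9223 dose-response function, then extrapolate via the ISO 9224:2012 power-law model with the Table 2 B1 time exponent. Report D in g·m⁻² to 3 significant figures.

carbon steel: f(T) = -0.054·(T−10) [T>10 °C] = -0.8262
  Pd branch = 1.77·Pd^0.52·e^(0.02·RH+f) = 36.78 μm/a
  Cl⁻ term: 0.102·334.0^0.62·exp(0.033·78+0.04·25.3) = 135.1
  r_corr = 36.78 + 135.1 = 171.9 μm/a
ISO 9224: D(t) = r_corr · t^b with b = 0.523 (carbon steel, B1)
  D(9) = 171.9 × 9^0.523 = 171.9 × 3.156 = 542.4 μm
  Mass loss = 542.4 μm × 7.85 g/cm³ = 4258 g·m⁻²

D(9) = 4.26e+03 g·m⁻²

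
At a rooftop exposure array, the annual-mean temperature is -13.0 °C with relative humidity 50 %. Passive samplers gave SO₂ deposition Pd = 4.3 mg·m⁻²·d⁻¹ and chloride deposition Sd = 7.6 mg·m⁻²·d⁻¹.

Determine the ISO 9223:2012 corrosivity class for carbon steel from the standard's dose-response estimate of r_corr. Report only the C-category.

C2

carbon steel: temperature factor f = +0.150·(-23.0) = -3.4500
  sulphur-dioxide contribution → 0.3261 μm/a
  chloride contribution → 1.11 μm/a
  ⇒ r_corr(carbon steel) = 1.436 μm/a
1.44 μm/a falls in (1.3, 25] for carbon steel → category C2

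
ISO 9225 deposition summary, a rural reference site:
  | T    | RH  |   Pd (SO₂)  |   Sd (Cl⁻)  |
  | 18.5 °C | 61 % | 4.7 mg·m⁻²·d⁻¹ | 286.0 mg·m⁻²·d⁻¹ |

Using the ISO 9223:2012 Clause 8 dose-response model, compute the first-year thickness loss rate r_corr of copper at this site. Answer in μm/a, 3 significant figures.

copper: temperature factor f = -0.080·(8.5) = -0.6800
  Pd branch = 0.0053·Pd^0.26·e^(0.059·RH+f) = 0.1468 μm/a
  Sd branch = 0.01025·Sd^0.27·e^(0.036·RH+0.049·T) = 1.05 μm/a
  sum: 0.1468 + 1.05 → r_corr = 1.197 μm/a

r_corr = 1.20 μm/a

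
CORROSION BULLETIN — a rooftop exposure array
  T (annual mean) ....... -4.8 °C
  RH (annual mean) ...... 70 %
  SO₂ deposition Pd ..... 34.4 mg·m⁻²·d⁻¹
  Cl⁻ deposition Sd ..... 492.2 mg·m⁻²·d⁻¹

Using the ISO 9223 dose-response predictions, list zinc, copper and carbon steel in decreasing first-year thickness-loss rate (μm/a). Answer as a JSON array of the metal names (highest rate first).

["carbon steel", "zinc", "copper"]

zinc: T≤10 °C ⇒ hinge +0.038·(-4.8−10) = -0.5624
  SO₂ term: 0.0129·34.4^0.44·exp(0.046·70-0.5624) = 0.8727
  Cl⁻ term: 0.0175·492.2^0.57·exp(0.008·70+0.085·-4.8) = 0.6975
  r_corr = 0.8727 + 0.6975 = 1.57 μm/a
copper: T≤10 °C ⇒ hinge +0.126·(-4.8−10) = -1.8648
  Pd branch = 0.0053·Pd^0.26·e^(0.059·RH+f) = 0.1281 μm/a
  Cl⁻ term: 0.01025·492.2^0.27·exp(0.036·70+0.049·-4.8) = 0.5369
  r_corr = 0.1281 + 0.5369 = 0.665 μm/a
carbon steel: temperature factor f = +0.150·(-14.8) = -2.2200
  Pd branch = 1.77·Pd^0.52·e^(0.02·RH+f) = 4.908 μm/a
  Sd branch = 0.102·Sd^0.62·e^(0.033·RH+0.04·T) = 39.59 μm/a
  sum: 4.908 + 39.59 → r_corr = 44.5 μm/a
Ordering by μm/a: carbon steel (44.5) > zinc (1.57) > copper (0.665)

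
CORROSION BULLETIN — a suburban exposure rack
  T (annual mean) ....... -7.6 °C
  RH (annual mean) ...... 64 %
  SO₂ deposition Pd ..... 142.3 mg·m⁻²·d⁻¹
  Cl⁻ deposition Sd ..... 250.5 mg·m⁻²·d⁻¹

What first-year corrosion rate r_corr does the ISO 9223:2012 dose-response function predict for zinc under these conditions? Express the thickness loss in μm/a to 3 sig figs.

r_corr = 1.47 μm/a

zinc: f(T) = +0.038·(T−10) [T≤10 °C] = -0.6688
  sulphur-dioxide contribution → 1.112 μm/a
  chloride contribution → 0.3566 μm/a
  total first-year rate 1.469 μm/a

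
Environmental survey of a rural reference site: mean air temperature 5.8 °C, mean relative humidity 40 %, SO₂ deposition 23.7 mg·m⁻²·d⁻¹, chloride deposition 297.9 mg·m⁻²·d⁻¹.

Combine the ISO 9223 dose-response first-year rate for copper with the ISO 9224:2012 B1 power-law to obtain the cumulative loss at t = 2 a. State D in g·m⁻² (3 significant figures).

D(2) = 4.88 g·m⁻²

copper: T≤10 °C ⇒ hinge +0.126·(5.8−10) = -0.5292
  sulphur-dioxide contribution → 0.0753 μm/a
  chloride contribution → 0.2676 μm/a
  total first-year rate 0.3429 μm/a
Power-law: D(2) = r_corr · 2^0.667
  D(2) = 0.3429 × 2^0.667 = 0.3429 × 1.588 = 0.5445 μm
  Mass loss = 0.5445 μm × 8.96 g/cm³ = 4.879 g·m⁻²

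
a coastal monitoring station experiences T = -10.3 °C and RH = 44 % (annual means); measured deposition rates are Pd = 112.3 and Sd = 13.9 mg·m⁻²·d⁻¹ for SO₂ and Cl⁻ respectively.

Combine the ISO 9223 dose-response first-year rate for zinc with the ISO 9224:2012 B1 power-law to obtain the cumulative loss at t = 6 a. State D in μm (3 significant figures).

D(6) = 1.75 μm

zinc: T≤10 °C ⇒ hinge +0.038·(-10.3−10) = -0.7714
  sulphur-dioxide contribution → 0.3604 μm/a
  chloride contribution → 0.04647 μm/a
  total first-year rate 0.4068 μm/a
Long-term exponent b (ISO 9224 Table 2, B1) = 0.813
  D(6) = 0.4068 × 6^0.813 = 0.4068 × 4.292 = 1.746 μm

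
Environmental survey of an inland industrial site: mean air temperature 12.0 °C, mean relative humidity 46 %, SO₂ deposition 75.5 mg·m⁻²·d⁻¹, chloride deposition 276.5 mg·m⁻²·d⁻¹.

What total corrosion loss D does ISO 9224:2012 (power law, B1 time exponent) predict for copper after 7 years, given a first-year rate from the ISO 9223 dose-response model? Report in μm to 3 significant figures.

copper: f(T) = -0.080·(T−10) [T>10 °C] = -0.1600
  sulphur-dioxide contribution → 0.2098 μm/a
  chloride contribution → 0.4411 μm/a
  ⇒ r_corr(copper) = 0.6509 μm/a
Long-term exponent b (ISO 9224 Table 2, B1) = 0.667
  D(7) = 0.6509 × 7^0.667 = 0.6509 × 3.662 = 2.383 μm

D(7) = 2.38 μm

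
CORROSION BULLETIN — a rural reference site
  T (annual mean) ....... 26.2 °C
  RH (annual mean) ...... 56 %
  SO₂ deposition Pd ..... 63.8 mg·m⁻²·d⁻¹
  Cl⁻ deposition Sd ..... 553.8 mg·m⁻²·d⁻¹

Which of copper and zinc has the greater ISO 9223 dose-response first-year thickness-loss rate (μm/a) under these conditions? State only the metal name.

copper: T>10 °C ⇒ hinge -0.080·(26.2−10) = -1.2960
  SO₂ term: 0.0053·63.8^0.26·exp(0.059·56-1.2960) = 0.1163
  Sd branch = 0.01025·Sd^0.27·e^(0.036·RH+0.049·T) = 1.529 μm/a
  sum: 0.1163 + 1.529 → r_corr = 1.646 μm/a
zinc: temperature factor f = -0.071·(16.2) = -1.1502
  SO₂ term: 0.0129·63.8^0.44·exp(0.046·56-1.1502) = 0.3341
  Cl⁻ term: 0.0175·553.8^0.57·exp(0.008·56+0.085·26.2) = 9.3
  r_corr = 0.3341 + 9.3 = 9.634 μm/a
Ordering by μm/a: zinc (9.63) > copper (1.65)

zinc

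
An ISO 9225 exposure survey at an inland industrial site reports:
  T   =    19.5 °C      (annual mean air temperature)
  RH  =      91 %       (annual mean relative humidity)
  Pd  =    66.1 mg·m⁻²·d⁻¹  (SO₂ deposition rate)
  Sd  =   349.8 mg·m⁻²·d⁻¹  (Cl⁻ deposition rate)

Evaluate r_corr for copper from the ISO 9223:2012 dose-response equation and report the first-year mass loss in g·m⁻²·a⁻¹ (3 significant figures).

r_corr = 44.9 g·m⁻²·a⁻¹

copper: f(T) = -0.080·(T−10) [T>10 °C] = -0.7600
  sulphur-dioxide contribution → 1.582 μm/a
  chloride contribution → 3.43 μm/a
  ⇒ r_corr(copper) = 5.012 μm/a
Convert to mass loss: 5.012 μm/a × 8.96 g/cm³ = 44.91 g·m⁻²·a⁻¹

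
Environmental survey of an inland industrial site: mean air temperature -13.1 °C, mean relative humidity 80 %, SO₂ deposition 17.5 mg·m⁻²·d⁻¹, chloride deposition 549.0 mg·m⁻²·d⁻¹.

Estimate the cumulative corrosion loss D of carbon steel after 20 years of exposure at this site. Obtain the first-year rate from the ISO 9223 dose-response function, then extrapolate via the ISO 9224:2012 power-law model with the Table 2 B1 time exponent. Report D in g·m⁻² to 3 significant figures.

carbon steel: temperature factor f = +0.150·(-23.1) = -3.4650
  Pd branch = 1.77·Pd^0.52·e^(0.02·RH+f) = 1.214 μm/a
  Sd branch = 0.102·Sd^0.62·e^(0.033·RH+0.04·T) = 42.28 μm/a
  sum: 1.214 + 42.28 → r_corr = 43.49 μm/a
ISO 9224: D(t) = r_corr · t^b with b = 0.523 (carbon steel, B1)
  D(20) = 43.49 × 20^0.523 = 43.49 × 4.791 = 208.4 μm
  Mass loss = 208.4 μm × 7.85 g/cm³ = 1636 g·m⁻²

D(20) = 1.64e+03 g·m⁻²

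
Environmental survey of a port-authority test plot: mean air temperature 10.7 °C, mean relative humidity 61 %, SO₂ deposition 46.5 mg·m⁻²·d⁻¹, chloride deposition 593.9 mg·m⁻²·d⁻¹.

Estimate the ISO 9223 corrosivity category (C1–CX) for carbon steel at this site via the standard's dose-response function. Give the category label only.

carbon steel: temperature factor f = -0.054·(0.7) = -0.0378
  SO₂ term: 1.77·46.5^0.52·exp(0.02·61-0.0378) = 42.51
  Cl⁻ term: 0.102·593.9^0.62·exp(0.033·61+0.04·10.7) = 61.43
  r_corr = 42.51 + 61.43 = 103.9 μm/a
Category bounds: 80…200 μm/a bracket r_corr ⇒ C5

C5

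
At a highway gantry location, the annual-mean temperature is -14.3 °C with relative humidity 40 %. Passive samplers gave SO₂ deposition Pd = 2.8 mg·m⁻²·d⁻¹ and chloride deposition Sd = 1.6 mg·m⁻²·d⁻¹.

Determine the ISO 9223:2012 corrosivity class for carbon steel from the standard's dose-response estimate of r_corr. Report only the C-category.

carbon steel: temperature factor f = +0.150·(-24.3) = -3.6450
  sulphur-dioxide contribution → 0.1758 μm/a
  chloride contribution → 0.2884 μm/a
  ⇒ r_corr(carbon steel) = 0.4642 μm/a
0.464 μm/a falls in (0, 1.3] for carbon steel → category C1

C1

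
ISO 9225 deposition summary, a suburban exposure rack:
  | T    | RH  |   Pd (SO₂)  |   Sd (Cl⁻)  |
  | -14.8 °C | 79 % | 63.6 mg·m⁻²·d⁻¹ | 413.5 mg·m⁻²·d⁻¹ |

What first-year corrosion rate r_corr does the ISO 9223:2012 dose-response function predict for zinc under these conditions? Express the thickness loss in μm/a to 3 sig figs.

zinc: temperature factor f = +0.038·(-24.8) = -0.9424
  Pd branch = 0.0129·Pd^0.44·e^(0.046·RH+f) = 1.183 μm/a
  Sd branch = 0.0175·Sd^0.57·e^(0.008·RH+0.085·T) = 0.2901 μm/a
  r_corr = 1.183 + 0.2901 = 1.473 μm/a

r_corr = 1.47 μm/a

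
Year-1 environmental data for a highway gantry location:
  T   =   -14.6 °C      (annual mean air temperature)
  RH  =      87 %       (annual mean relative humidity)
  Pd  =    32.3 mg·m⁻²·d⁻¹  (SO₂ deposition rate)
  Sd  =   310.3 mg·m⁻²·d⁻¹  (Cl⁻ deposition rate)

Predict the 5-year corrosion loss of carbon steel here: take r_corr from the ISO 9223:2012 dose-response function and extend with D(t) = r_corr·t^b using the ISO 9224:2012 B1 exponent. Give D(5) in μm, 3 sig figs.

D(5) = 85.3 μm

carbon steel: temperature factor f = +0.150·(-24.6) = -3.6900
  sulphur-dioxide contribution → 1.534 μm/a
  chloride contribution → 35.22 μm/a
  total first-year rate 36.75 μm/a
Long-term exponent b (ISO 9224 Table 2, B1) = 0.523
  D(5) = 36.75 × 5^0.523 = 36.75 × 2.32 = 85.27 μm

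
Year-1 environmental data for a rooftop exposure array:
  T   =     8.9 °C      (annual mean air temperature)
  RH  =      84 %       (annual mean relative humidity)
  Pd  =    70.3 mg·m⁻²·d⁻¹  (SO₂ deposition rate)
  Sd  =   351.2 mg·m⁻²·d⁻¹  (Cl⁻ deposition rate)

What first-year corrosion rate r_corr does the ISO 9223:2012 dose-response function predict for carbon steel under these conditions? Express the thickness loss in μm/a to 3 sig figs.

r_corr = 162 μm/a

carbon steel: temperature factor f = +0.150·(-1.1) = -0.1650
  sulphur-dioxide contribution → 73.51 μm/a
  chloride contribution → 88.17 μm/a
  ⇒ r_corr(carbon steel) = 161.7 μm/a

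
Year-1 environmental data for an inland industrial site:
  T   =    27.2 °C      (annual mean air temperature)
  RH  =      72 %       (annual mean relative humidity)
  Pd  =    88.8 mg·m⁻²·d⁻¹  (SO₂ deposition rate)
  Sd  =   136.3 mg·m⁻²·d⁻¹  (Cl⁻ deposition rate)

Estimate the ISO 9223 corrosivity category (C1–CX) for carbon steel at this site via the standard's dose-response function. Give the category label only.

C5

carbon steel: f(T) = -0.054·(T−10) [T>10 °C] = -0.9288
  Pd branch = 1.77·Pd^0.52·e^(0.02·RH+f) = 30.42 μm/a
  Cl⁻ term: 0.102·136.3^0.62·exp(0.033·72+0.04·27.2) = 68.61
  r_corr = 30.42 + 68.61 = 99.03 μm/a
ISO 9223 Table 2 (carbon steel): 80 < 99 ≤ 200 μm/a ⇒ C5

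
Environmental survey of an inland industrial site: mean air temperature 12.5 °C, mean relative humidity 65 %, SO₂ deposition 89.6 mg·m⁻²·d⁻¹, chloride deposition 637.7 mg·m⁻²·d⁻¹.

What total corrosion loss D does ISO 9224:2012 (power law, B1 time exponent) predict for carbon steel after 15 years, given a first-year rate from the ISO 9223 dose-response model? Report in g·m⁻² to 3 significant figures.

carbon steel: f(T) = -0.054·(T−10) [T>10 °C] = -0.1350
  sulphur-dioxide contribution → 58.77 μm/a
  chloride contribution → 78.74 μm/a
  ⇒ r_corr(carbon steel) = 137.5 μm/a
Power-law: D(15) = r_corr · 15^0.523
  D(15) = 137.5 × 15^0.523 = 137.5 × 4.122 = 566.8 μm
  Mass loss = 566.8 μm × 7.85 g/cm³ = 4449 g·m⁻²

D(15) = 4.45e+03 g·m⁻²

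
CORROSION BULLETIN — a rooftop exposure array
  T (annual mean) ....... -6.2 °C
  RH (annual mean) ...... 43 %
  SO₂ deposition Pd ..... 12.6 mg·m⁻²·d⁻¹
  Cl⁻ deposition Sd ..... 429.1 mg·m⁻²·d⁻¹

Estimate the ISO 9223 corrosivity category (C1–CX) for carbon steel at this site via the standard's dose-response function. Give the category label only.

C2

carbon steel: temperature factor f = +0.150·(-16.2) = -2.4300
  sulphur-dioxide contribution → 1.375 μm/a
  chloride contribution → 14.1 μm/a
  total first-year rate 15.48 μm/a
ISO 9223 Table 2 (carbon steel): 1.3 < 15.5 ≤ 25 μm/a ⇒ C2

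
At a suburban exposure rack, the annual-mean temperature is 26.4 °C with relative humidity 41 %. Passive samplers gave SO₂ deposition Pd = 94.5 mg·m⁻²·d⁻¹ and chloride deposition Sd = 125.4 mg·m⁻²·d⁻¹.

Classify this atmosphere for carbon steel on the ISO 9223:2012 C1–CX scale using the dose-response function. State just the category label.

carbon steel: temperature factor f = -0.054·(16.4) = -0.8856
  Pd branch = 1.77·Pd^0.52·e^(0.02·RH+f) = 17.65 μm/a
  Cl⁻ term: 0.102·125.4^0.62·exp(0.033·41+0.04·26.4) = 22.69
  sum: 17.65 + 22.69 → r_corr = 40.33 μm/a
ISO 9223 Table 2 (carbon steel): 25 < 40.3 ≤ 50 μm/a ⇒ C3

C3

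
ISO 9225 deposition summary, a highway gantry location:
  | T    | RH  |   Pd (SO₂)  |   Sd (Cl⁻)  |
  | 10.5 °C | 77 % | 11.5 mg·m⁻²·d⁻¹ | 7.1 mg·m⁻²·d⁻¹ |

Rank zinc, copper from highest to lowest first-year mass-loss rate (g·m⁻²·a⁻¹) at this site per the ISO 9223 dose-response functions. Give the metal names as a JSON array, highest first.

zinc: T>10 °C ⇒ hinge -0.071·(10.5−10) = -0.0355
  SO₂ term: 0.0129·11.5^0.44·exp(0.046·77-0.0355) = 1.259
  Sd branch = 0.0175·Sd^0.57·e^(0.008·RH+0.085·T) = 0.2418 μm/a
  r_corr = 1.259 + 0.2418 = 1.501 μm/a
  mass loss = 1.501 μm/a × 7.14 g/cm³ = 10.72 g·m⁻²·a⁻¹
copper: temperature factor f = -0.080·(0.5) = -0.0400
  Pd branch = 0.0053·Pd^0.26·e^(0.059·RH+f) = 0.903 μm/a
  Sd branch = 0.01025·Sd^0.27·e^(0.036·RH+0.049·T) = 0.4654 μm/a
  sum: 0.903 + 0.4654 → r_corr = 1.368 μm/a
  mass loss = 1.368 μm/a × 8.96 g/cm³ = 12.26 g·m⁻²·a⁻¹
Ordering by g·m⁻²·a⁻¹: copper (12.3) > zinc (10.7)

["copper", "zinc"]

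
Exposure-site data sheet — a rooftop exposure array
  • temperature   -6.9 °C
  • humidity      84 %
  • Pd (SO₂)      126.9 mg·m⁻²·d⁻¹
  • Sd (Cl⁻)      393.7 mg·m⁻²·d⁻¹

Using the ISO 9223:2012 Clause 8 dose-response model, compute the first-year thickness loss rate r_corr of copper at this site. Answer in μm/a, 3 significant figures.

r_corr = 1.07 μm/a

copper: T≤10 °C ⇒ hinge +0.126·(-6.9−10) = -2.1294
  Pd branch = 0.0053·Pd^0.26·e^(0.059·RH+f) = 0.3153 μm/a
  Sd branch = 0.01025·Sd^0.27·e^(0.036·RH+0.049·T) = 0.7549 μm/a
  r_corr = 0.3153 + 0.7549 = 1.07 μm/a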